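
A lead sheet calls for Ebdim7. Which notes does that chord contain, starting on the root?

Ebdim7 is a diminished seventh built on Eb.
root → Eb
3rd (minor 3rd) → Gb
5th (diminished 5th) → Bbb
7th (diminished 7th) → Dbb

Eb Gb Bbb Dbb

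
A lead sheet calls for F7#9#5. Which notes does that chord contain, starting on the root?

F  A  C♯  E♭  G♯

F7#9#5: dominant seventh sharp nine sharp five on F.
F — root
A — major 3rd
C♯ — augmented 5th
E♭ — minor 7th
G♯ — augmented 9th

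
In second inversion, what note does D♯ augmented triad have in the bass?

A-double-sharp

D♯ augmented triad in root position is D-sharp–F-double-sharp–A-double-sharp.
Second inversion places the fifth in the bass, which is A-double-sharp.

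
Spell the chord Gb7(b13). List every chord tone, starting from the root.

Gb7(b13): dominant seventh flat thirteen on Gb.
Root: Gb
Major 3rd (3rd): Bb
Perfect 5th (5th): Db
Minor 7th (7th): Fb
Minor 13th (13th): Ebb

Gb, Bb, Db, Fb, Ebb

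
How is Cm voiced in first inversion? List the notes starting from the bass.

Eb G C

In root position, Cm is C–Eb–G.
First inversion puts the third (Eb) in the bass.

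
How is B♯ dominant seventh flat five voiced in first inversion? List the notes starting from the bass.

B♯ dominant seventh flat five = B-sharp–D-double-sharp–F-sharp–A-sharp; first inversion → third (D-double-sharp) lowest.

D-double-sharp  F-sharp  A-sharp  B-sharp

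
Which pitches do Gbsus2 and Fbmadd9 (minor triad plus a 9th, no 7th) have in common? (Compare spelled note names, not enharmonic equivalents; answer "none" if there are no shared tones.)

Gbsus2 = Gb, Ab, Db.
Fbmadd9 = Fb, Abb, Cb, Gb.
Shared: Gb.

Gb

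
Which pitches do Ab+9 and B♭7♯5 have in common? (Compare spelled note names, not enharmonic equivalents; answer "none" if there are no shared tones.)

Ab+9 = Ab, C, E, Gb, Bb.
B♭7♯5 = Bb, D, F#, Ab.
Shared: Ab, Bb.

Ab  Bb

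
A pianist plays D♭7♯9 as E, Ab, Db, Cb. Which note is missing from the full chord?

The full D♭7♯9 chord is Db, F, Ab, Cb, E.
Comparing with the voicing, the major 3rd (3rd) — F — is absent.

F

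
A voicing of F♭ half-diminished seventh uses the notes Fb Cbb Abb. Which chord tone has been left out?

Ebb

F♭ half-diminished seventh = Fb, Abb, Cbb, Ebb. The voicing lacks the 7th (minor 7th), Ebb.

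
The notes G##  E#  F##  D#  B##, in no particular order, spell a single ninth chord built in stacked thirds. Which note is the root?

E#

Stacking in thirds gives E# – G## – B## – D# – F##, so E# is the root — E# dominant ninth sharp five.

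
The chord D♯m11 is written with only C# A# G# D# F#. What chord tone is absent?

E#

D♯m11 = D#, F#, A#, C#, E#, G#. The voicing lacks the 9th (major 9th), E#.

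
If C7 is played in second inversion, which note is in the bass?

G

C7 in root position is C–E–G–Bb.
Second inversion places the fifth in the bass, which is G.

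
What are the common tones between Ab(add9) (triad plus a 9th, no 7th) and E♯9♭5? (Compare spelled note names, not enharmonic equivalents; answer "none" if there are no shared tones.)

none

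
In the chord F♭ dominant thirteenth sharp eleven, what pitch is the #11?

F♭ dominant thirteenth sharp eleven is built on F-flat; its 11th is an augmented 11th above the root.
A fourth above F uses the letter B, and the augmented 11th above F-flat is B-flat.

B-flat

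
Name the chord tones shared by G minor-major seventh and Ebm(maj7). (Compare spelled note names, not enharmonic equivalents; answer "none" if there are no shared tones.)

G minor-major seventh = G, B♭, D, F♯.
Ebm(maj7) = E♭, G♭, B♭, D.
Shared: B♭, D.

B♭  D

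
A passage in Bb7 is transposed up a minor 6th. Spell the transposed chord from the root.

Bb up a minor 6th → Gb. New chord: Gb dominant seventh.
- root: Gb
- major 3rd: Bb
- perfect 5th: Db
- minor 7th: Fb

Gb, Bb, Db, Fb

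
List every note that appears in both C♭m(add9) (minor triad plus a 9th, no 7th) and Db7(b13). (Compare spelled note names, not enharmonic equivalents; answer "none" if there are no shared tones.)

C♭m(add9): Cb Ebb Gb Db
Db7(b13): Db F Ab Cb Bbb
Common to both → Cb, Db.

Cb, Db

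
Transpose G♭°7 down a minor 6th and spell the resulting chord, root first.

Transposed root: G♭ → B♭ (minor 6th down). So we spell B♭ diminished seventh:
Root: B♭
Minor 3rd (3rd): D♭
Diminished 5th (5th): F♭
Diminished 7th (7th): A𝄫

B♭  D♭  F♭  A𝄫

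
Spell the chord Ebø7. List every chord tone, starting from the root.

Ebø7: half-diminished seventh on E♭.
Root: E♭
Minor 3rd (3rd): G♭
Diminished 5th (5th): B𝄫
Minor 7th (7th): D♭

E♭  G♭  B𝄫  D♭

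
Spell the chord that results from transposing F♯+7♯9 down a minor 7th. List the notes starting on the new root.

G#, B#, D##, F#, A##

A minor 7th down from F# is G#, so the new chord is G# dominant seventh sharp nine sharp five.
G# — root
B# — major 3rd
D## — augmented 5th
F# — minor 7th
A## — augmented 9th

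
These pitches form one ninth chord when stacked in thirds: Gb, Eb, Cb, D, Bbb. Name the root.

Cb

Stacking in thirds gives Cb – Eb – Gb – Bbb – D, so Cb is the root — Cb dominant seventh sharp nine.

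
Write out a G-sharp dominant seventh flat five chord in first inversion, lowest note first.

In root position, G-sharp dominant seventh flat five is G-sharp–B-sharp–D–F-sharp.
First inversion puts the third (B-sharp) in the bass.

B-sharp  D  F-sharp  G-sharp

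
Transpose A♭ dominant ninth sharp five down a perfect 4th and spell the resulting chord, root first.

Eb G B Db F

Transposed root: Ab → Eb (perfect 4th down). So we spell Eb dominant ninth sharp five:
Eb — root
G — major 3rd
B — augmented 5th
Db — minor 7th
F — major 9th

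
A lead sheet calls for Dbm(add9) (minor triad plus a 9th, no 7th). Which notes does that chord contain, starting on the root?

D♭ – F♭ – A♭ – E♭

Root D♭, quality minor added-ninth:
D♭ — root
F♭ — minor 3rd
A♭ — perfect 5th
E♭ — major 9th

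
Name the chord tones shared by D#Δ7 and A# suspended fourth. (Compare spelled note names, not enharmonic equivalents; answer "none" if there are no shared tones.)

D# – A#

D#Δ7: D# F## A# C##
A# suspended fourth: A# D# E#
Common to both → D#, A#.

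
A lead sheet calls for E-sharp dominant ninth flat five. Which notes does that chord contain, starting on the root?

E#  G##  B  D#  F##

Root E#, quality dominant ninth flat five:
- root: E#
- major 3rd: G##
- diminished 5th: B
- minor 7th: D#
- major 9th: F##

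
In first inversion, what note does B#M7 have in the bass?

B#M7 = B♯–D𝄪–F𝄪–A𝄪. First inversion → third in the bass = D𝄪.

D𝄪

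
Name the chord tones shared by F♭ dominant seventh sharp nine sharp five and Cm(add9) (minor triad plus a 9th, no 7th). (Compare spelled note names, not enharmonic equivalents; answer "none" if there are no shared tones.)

C, G

F♭ dominant seventh sharp nine sharp five: Fb Ab C Ebb G
Cm(add9): C Eb G D
Common to both → C, G.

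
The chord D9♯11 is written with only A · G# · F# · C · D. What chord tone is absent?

E

The full D9♯11 chord is D, F#, A, C, E, G#.
Comparing with the voicing, the major 9th (9th) — E — is absent.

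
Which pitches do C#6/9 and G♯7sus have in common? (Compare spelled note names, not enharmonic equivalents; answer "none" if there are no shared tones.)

C# G# D#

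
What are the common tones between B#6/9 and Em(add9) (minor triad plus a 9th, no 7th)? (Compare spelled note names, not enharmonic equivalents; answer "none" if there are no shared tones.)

B#6/9 = B♯, D𝄪, F𝄪, G𝄪, C𝄪.
Em(add9) = E, G, B, F♯.
Shared: none.

none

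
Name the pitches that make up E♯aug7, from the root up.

E♯aug7: augmented seventh on E#.
root → E#
3rd (major 3rd) → G##
5th (augmented 5th) → B##
7th (minor 7th) → D#

E#, G##, B##, D#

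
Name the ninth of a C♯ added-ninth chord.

C♯ added-ninth is built on C-sharp; its 9th is a major 9th above the root.
A second above C uses the letter D, and the major 9th above C-sharp is D-sharp.

D-sharp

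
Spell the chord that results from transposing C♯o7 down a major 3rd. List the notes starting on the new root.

C# down a major 3rd → A. New chord: A diminished seventh.
root → A
3rd (minor 3rd) → C
5th (diminished 5th) → Eb
7th (diminished 7th) → Gb

A C Eb Gb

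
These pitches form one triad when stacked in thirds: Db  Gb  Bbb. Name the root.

Gb

Stacking in thirds gives Gb – Bbb – Db, so Gb is the root — Gb minor triad.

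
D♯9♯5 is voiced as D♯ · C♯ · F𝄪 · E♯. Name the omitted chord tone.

D♯9♯5 = D♯, F𝄪, A𝄪, C♯, E♯. The voicing lacks the 5th (augmented 5th), A𝄪.

A𝄪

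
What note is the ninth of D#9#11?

Root of D#9#11 = D#. The 9th is a major 9th: D# up a major 9th → E#.

E#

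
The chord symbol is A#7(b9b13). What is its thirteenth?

F#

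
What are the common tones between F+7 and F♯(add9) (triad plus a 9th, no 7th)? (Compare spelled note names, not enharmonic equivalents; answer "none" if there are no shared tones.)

F+7 = F, A, C#, Eb.
F♯(add9) = F#, A#, C#, G#.
Shared: C#.

C#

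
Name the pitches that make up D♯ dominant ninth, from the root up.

Root D#, quality dominant ninth:
- root: D#
- major 3rd: F##
- perfect 5th: A#
- minor 7th: C#
- major 9th: E#

D# – F## – A# – C# – E#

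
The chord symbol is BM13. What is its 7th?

Root of BM13 = B. The 7th is a major 7th: B up a major 7th → A♯.

A♯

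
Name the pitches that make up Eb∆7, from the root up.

Root Eb, quality major seventh:
Eb — root
G — major 3rd
Bb — perfect 5th
D — major 7th

Eb  G  Bb  D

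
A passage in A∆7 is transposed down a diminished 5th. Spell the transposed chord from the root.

Transposed root: A → D# (diminished 5th down). So we spell D# major seventh:
root → D#
3rd (major 3rd) → F##
5th (perfect 5th) → A#
7th (major 7th) → C##

D#, F##, A#, C##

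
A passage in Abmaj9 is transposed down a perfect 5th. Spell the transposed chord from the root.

A perfect 5th down from A♭ is D♭, so the new chord is D♭ major ninth.
Root: D♭
Major 3rd (3rd): F
Perfect 5th (5th): A♭
Major 7th (7th): C
Major 9th (9th): E♭

D♭, F, A♭, C, E♭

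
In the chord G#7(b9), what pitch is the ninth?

G#7(b9) is built on G#; its 9th is a minor 9th above the root.
A second above G uses the letter A, and the minor 9th above G# is A.

A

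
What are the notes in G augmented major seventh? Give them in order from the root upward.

G – B – D# – F#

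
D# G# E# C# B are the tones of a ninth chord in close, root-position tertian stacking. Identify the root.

C#

Stacking in thirds gives C# – E# – G# – B – D#, so C# is the root — C# dominant ninth.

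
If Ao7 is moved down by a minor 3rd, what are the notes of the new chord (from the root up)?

A down a minor 3rd → F#. New chord: F# diminished seventh.
Root: F#
Minor 3rd (3rd): A
Diminished 5th (5th): C
Diminished 7th (7th): Eb

F#, A, C, Eb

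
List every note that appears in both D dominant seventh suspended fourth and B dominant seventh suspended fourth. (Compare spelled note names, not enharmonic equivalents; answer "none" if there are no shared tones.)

D dominant seventh suspended fourth: D G A C
B dominant seventh suspended fourth: B E F-sharp A
Common to both → A.

A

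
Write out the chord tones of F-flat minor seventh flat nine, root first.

F-flat  A-double-flat  C-flat  E-double-flat  G-double-flat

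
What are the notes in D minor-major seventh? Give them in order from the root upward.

D F A C#

D minor-major seventh is a minor-major seventh built on D.
root → D
3rd (minor 3rd) → F
5th (perfect 5th) → A
7th (major 7th) → C#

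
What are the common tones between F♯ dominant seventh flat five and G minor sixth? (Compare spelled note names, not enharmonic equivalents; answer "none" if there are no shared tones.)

F♯ dominant seventh flat five = F-sharp, A-sharp, C, E.
G minor sixth = G, B-flat, D, E.
Shared: E.

E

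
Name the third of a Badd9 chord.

D#

Badd9 is built on B; its 3rd is a major 3rd above the root.
A third above B uses the letter D, and the major 3rd above B is D#.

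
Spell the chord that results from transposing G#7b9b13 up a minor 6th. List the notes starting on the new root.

E, G#, B, D, F, C

A minor 6th up from G# is E, so the new chord is E dominant seventh flat nine flat thirteen.
E — root
G# — major 3rd
B — perfect 5th
D — minor 7th
F — minor 9th
C — minor 13th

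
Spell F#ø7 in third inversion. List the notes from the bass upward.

F#ø7 = F#–A–C–E; third inversion → seventh (E) lowest.

E, F#, A, C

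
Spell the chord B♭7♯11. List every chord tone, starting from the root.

Bb, D, F, Ab, E

B♭7♯11 is a dominant seventh sharp eleven built on Bb.
Root: Bb
Major 3rd (3rd): D
Perfect 5th (5th): F
Minor 7th (7th): Ab
Augmented 11th (11th): E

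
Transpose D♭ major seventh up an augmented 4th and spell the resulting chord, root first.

G, B, D, F-sharp

D-flat up an augmented 4th → G. New chord: G major seventh.
root → G
3rd (major 3rd) → B
5th (perfect 5th) → D
7th (major 7th) → F-sharp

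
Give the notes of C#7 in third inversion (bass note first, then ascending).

B  C#  E#  G#

C#7 = C#–E#–G#–B; third inversion → seventh (B) lowest.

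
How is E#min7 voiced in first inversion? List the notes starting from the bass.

G#  B#  D#  E#

In root position, E#min7 is E#–G#–B#–D#.
First inversion puts the third (G#) in the bass.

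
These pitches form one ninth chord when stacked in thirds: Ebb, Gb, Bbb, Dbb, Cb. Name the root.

Arranged so that each adjacent pair is a third by letter name: Cb – Ebb – Gb – Bbb – Dbb.
The bottom of that stack, Cb, is the root (this is Cb minor seventh flat nine).

Cb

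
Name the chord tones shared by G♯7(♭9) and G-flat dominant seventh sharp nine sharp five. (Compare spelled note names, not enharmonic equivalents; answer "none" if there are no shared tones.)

G♯7(♭9) = G#, B#, D#, F#, A.
G-flat dominant seventh sharp nine sharp five = Gb, Bb, D, Fb, A.
Shared: A.

A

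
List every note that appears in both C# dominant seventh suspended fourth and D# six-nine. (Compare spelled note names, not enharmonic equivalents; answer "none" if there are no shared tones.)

C# dominant seventh suspended fourth: C# F# G# B
D# six-nine: D# F## A# B# E#
Common to both → none.

none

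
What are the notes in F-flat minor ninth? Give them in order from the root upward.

F-flat, A-double-flat, C-flat, E-double-flat, G-flat

Root F-flat, quality minor ninth:
Root: F-flat
Minor 3rd (3rd): A-double-flat
Perfect 5th (5th): C-flat
Minor 7th (7th): E-double-flat
Major 9th (9th): G-flat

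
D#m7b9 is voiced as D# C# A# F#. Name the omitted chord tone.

D#m7b9 = D#, F#, A#, C#, E. The voicing lacks the 9th (minor 9th), E.

E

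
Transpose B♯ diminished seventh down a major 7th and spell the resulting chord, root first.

C-sharp E G B-flat

A major 7th down from B-sharp is C-sharp, so the new chord is C-sharp diminished seventh.
Root: C-sharp
Minor 3rd (3rd): E
Diminished 5th (5th): G
Diminished 7th (7th): B-flat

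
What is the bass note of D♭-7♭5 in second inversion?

D♭-7♭5 in root position is Db–Fb–Abb–Cb.
Second inversion places the fifth in the bass, which is Abb.

Abb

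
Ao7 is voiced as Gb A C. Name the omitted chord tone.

Ao7 = A, C, Eb, Gb. The voicing lacks the 5th (diminished 5th), Eb.

Eb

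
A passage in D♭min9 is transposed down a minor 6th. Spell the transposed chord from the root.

F, Ab, C, Eb, G

A minor 6th down from Db is F, so the new chord is F minor ninth.
F — root
Ab — minor 3rd
C — perfect 5th
Eb — minor 7th
G — major 9th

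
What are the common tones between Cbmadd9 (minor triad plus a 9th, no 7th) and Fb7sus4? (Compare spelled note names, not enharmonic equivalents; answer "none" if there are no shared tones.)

Cbmadd9 = C♭, E𝄫, G♭, D♭.
Fb7sus4 = F♭, B𝄫, C♭, E𝄫.
Shared: C♭, E𝄫.

C♭, E𝄫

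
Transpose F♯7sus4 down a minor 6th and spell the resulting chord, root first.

A#, D#, E#, G#

F# down a minor 6th → A#. New chord: A# dominant seventh suspended fourth.
- root: A#
- perfect 4th: D#
- perfect 5th: E#
- minor 7th: G#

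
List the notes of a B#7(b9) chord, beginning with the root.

B#7(b9): dominant seventh flat nine on B#.
B# — root
D## — major 3rd
F## — perfect 5th
A# — minor 7th
C# — minor 9th

B#, D##, F##, A#, C#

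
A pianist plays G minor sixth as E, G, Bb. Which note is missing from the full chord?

D

G minor sixth = G, Bb, D, E. The voicing lacks the 5th (perfect 5th), D.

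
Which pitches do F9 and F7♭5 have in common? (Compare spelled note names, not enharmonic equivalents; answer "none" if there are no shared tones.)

F9 = F, A, C, Eb, G.
F7♭5 = F, A, Cb, Eb.
Shared: F, A, Eb.

F A Eb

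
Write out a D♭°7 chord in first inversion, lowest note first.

D♭°7 = Db–Fb–Abb–Cbb; first inversion → third (Fb) lowest.

Fb  Abb  Cbb  Db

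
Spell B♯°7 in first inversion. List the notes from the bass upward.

D♯ – F♯ – A – B♯

B♯°7 = B♯–D♯–F♯–A; first inversion → third (D♯) lowest.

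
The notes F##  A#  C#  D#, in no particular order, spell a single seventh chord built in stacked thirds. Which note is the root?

D#

Stacking in thirds gives D# – F## – A# – C#, so D# is the root — D# dominant seventh.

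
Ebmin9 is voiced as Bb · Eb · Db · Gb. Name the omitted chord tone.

F

The full Ebmin9 chord is Eb, Gb, Bb, Db, F.
Comparing with the voicing, the major 9th (9th) — F — is absent.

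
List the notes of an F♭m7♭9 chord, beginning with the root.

F♭m7♭9 is a minor seventh flat nine built on Fb.
Root: Fb
Minor 3rd (3rd): Abb
Perfect 5th (5th): Cb
Minor 7th (7th): Ebb
Minor 9th (9th): Gbb

Fb, Abb, Cb, Ebb, Gbb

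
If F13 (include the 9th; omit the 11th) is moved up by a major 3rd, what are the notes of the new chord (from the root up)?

F up a major 3rd → A. New chord: A dominant thirteenth.
Root: A
Major 3rd (3rd): C#
Perfect 5th (5th): E
Minor 7th (7th): G
Major 9th (9th): B
Major 13th (13th): F#

A, C#, E, G, B, F#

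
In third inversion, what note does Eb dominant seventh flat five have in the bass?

Eb dominant seventh flat five = E♭–G–B𝄫–D♭. Third inversion → seventh in the bass = D♭.

D♭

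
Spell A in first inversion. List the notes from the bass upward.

C♯, E, A

In root position, A is A–C♯–E.
First inversion puts the third (C♯) in the bass.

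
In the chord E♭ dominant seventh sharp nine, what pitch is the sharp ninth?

E♭ dominant seventh sharp nine is built on Eb; its 9th is an augmented 9th above the root.
A second above E uses the letter F, and the augmented 9th above Eb is F#.

F#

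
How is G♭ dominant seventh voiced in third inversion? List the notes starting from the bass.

G♭ dominant seventh = G-flat–B-flat–D-flat–F-flat; third inversion → seventh (F-flat) lowest.

F-flat, G-flat, B-flat, D-flat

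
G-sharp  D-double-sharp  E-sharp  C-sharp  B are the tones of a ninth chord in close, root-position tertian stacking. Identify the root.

Arranged so that each adjacent pair is a third by letter name: C-sharp – E-sharp – G-sharp – B – D-double-sharp.
The bottom of that stack, C-sharp, is the root (this is C-sharp dominant seventh sharp nine).

C-sharp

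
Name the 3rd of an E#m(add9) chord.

G♯

Root of E#m(add9) = E♯. The 3rd is a minor 3rd: E♯ up a minor 3rd → G♯.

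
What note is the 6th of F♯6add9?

Root of F♯6add9 = F#. The 6th is a major 6th: F# up a major 6th → D#.

D#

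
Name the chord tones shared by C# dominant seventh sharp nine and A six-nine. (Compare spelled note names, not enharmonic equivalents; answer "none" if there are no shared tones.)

C-sharp – B

C# dominant seventh sharp nine: C-sharp E-sharp G-sharp B D-double-sharp
A six-nine: A C-sharp E F-sharp B
Common to both → C-sharp, B.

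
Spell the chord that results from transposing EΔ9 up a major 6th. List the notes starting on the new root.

C#  E#  G#  B#  D#

Transposed root: E → C# (major 6th up). So we spell C# major ninth:
Root: C#
Major 3rd (3rd): E#
Perfect 5th (5th): G#
Major 7th (7th): B#
Major 9th (9th): D#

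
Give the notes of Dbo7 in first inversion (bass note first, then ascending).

F♭, A𝄫, C𝄫, D♭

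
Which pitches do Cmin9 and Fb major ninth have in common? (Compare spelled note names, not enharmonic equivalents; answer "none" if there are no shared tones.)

Cmin9: C Eb G Bb D
Fb major ninth: Fb Ab Cb Eb Gb
Common to both → Eb.

Eb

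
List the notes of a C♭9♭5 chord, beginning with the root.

Cb  Eb  Gbb  Bbb  Db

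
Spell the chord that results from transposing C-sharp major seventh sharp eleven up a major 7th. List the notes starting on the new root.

B♯ D𝄪 F𝄪 A𝄪 E𝄪

C♯ up a major 7th → B♯. New chord: B♯ major seventh sharp eleven.
Root: B♯
Major 3rd (3rd): D𝄪
Perfect 5th (5th): F𝄪
Major 7th (7th): A𝄪
Augmented 11th (11th): E𝄪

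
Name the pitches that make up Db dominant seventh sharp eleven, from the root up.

D-flat F A-flat C-flat G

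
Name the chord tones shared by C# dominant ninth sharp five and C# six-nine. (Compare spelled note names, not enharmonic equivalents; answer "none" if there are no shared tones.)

C-sharp – E-sharp – D-sharp

C# dominant ninth sharp five: C-sharp E-sharp G-double-sharp B D-sharp
C# six-nine: C-sharp E-sharp G-sharp A-sharp D-sharp
Common to both → C-sharp, E-sharp, D-sharp.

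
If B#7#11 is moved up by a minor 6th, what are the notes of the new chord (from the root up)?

G♯, B♯, D♯, F♯, C𝄪

B♯ up a minor 6th → G♯. New chord: G♯ dominant seventh sharp eleven.
root → G♯
3rd (major 3rd) → B♯
5th (perfect 5th) → D♯
7th (minor 7th) → F♯
11th (augmented 11th) → C𝄪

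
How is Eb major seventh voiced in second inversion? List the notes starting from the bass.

B-flat  D  E-flat  G

Eb major seventh = E-flat–G–B-flat–D; second inversion → fifth (B-flat) lowest.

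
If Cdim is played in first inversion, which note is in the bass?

Eb

Cdim = C–Eb–Gb. First inversion → third in the bass = Eb.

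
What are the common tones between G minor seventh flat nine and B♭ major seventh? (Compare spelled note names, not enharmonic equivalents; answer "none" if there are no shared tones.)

G minor seventh flat nine: G Bb D F Ab
B♭ major seventh: Bb D F A
Common to both → Bb, D, F.

Bb  D  F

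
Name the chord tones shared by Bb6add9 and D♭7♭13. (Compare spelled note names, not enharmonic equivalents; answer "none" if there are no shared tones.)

Bb6add9: B♭ D F G C
D♭7♭13: D♭ F A♭ C♭ B𝄫
Common to both → F.

F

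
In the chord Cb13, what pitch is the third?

Cb13 is built on C♭; its 3rd is a major 3rd above the root.
A third above C uses the letter E, and the major 3rd above C♭ is E♭.

E♭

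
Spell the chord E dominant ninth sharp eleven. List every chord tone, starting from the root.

E G♯ B D F♯ A♯

E dominant ninth sharp eleven is a dominant ninth sharp eleven built on E.
Root: E
Major 3rd (3rd): G♯
Perfect 5th (5th): B
Minor 7th (7th): D
Major 9th (9th): F♯
Augmented 11th (11th): A♯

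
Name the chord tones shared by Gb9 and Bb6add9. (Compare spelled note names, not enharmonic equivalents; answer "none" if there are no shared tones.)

Gb9 = Gb, Bb, Db, Fb, Ab.
Bb6add9 = Bb, D, F, G, C.
Shared: Bb.

Bb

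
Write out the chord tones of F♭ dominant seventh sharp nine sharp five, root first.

F♭ dominant seventh sharp nine sharp five is a dominant seventh sharp nine sharp five built on Fb.
Root: Fb
Major 3rd (3rd): Ab
Augmented 5th (5th): C
Minor 7th (7th): Ebb
Augmented 9th (9th): G

Fb Ab C Ebb G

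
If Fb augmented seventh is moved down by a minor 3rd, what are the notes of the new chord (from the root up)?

Db, F, A, Cb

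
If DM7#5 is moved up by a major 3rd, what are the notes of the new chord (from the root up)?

D up a major 3rd → F#. New chord: F# augmented major seventh.
F# — root
A# — major 3rd
C## — augmented 5th
E# — major 7th

F# – A# – C## – E#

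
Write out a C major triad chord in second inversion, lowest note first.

G, C, E

In root position, C major triad is C–E–G.
Second inversion puts the fifth (G) in the bass.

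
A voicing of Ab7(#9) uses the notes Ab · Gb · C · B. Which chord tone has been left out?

Eb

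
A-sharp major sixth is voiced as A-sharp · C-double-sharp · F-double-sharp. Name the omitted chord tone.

E-sharp

The full A-sharp major sixth chord is A-sharp, C-double-sharp, E-sharp, F-double-sharp.
Comparing with the voicing, the perfect 5th (5th) — E-sharp — is absent.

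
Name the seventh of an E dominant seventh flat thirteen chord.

E dominant seventh flat thirteen is built on E; its 7th is a minor 7th above the root.
A seventh above E uses the letter D, and the minor 7th above E is D.

D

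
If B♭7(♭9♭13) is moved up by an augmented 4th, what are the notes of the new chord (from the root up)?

E G# B D F C

Bb up an augmented 4th → E. New chord: E dominant seventh flat nine flat thirteen.
- root: E
- major 3rd: G#
- perfect 5th: B
- minor 7th: D
- minor 9th: F
- minor 13th: C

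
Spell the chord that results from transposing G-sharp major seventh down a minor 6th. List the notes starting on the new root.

B-sharp – D-double-sharp – F-double-sharp – A-double-sharp

A minor 6th down from G-sharp is B-sharp, so the new chord is B-sharp major seventh.
Root: B-sharp
Major 3rd (3rd): D-double-sharp
Perfect 5th (5th): F-double-sharp
Major 7th (7th): A-double-sharp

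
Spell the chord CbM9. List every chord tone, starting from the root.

CbM9 is a major ninth built on Cb.
- root: Cb
- major 3rd: Eb
- perfect 5th: Gb
- major 7th: Bb
- major 9th: Db

Cb, Eb, Gb, Bb, Db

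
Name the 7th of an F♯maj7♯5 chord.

F♯maj7♯5 is built on F♯; its 7th is a major 7th above the root.
A seventh above F uses the letter E, and the major 7th above F♯ is E♯.

E♯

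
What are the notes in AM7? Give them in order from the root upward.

AM7 is a major seventh built on A.
Root: A
Major 3rd (3rd): C#
Perfect 5th (5th): E
Major 7th (7th): G#

A C# E G#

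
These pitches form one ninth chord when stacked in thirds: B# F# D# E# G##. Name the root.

Arranged so that each adjacent pair is a third by letter name: E# – G## – B# – D# – F#.
The bottom of that stack, E#, is the root (this is E# dominant seventh flat nine).

E#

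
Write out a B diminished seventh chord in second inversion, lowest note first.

F Ab B D

In root position, B diminished seventh is B–D–F–Ab.
Second inversion puts the fifth (F) in the bass.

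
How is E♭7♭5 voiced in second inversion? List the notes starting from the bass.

Bbb – Db – Eb – G

In root position, E♭7♭5 is Eb–G–Bbb–Db.
Second inversion puts the fifth (Bbb) in the bass.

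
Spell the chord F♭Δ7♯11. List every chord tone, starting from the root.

Fb, Ab, Cb, Eb, Bb

Root Fb, quality major seventh sharp eleven:
root → Fb
3rd (major 3rd) → Ab
5th (perfect 5th) → Cb
7th (major 7th) → Eb
11th (augmented 11th) → Bb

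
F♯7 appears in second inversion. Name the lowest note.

F♯7 = F#–A#–C#–E. Second inversion → fifth in the bass = C#.

C#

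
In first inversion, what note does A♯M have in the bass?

A♯M = A#–C##–E#. First inversion → third in the bass = C##.

C##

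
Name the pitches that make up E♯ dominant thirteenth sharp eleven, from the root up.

E-sharp, G-double-sharp, B-sharp, D-sharp, F-double-sharp, A-double-sharp, C-double-sharp

Root E-sharp, quality dominant thirteenth sharp eleven:
- root: E-sharp
- major 3rd: G-double-sharp
- perfect 5th: B-sharp
- minor 7th: D-sharp
- major 9th: F-double-sharp
- augmented 11th: A-double-sharp
- major 13th: C-double-sharp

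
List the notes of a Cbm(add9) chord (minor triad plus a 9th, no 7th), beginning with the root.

Root Cb, quality minor added-ninth:
Root: Cb
Minor 3rd (3rd): Ebb
Perfect 5th (5th): Gb
Major 9th (9th): Db

Cb Ebb Gb Db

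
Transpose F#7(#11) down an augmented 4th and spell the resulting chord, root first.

An augmented 4th down from F# is C, so the new chord is C dominant seventh sharp eleven.
root → C
3rd (major 3rd) → E
5th (perfect 5th) → G
7th (minor 7th) → Bb
11th (augmented 11th) → F#

C  E  G  Bb  F#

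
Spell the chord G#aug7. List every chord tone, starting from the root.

G# B# D## F#

G#aug7: augmented seventh on G#.
G# — root
B# — major 3rd
D## — augmented 5th
F# — minor 7th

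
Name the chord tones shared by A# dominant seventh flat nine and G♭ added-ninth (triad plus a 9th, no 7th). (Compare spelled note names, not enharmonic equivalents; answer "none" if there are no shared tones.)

none

A# dominant seventh flat nine: A-sharp C-double-sharp E-sharp G-sharp B
G♭ added-ninth: G-flat B-flat D-flat A-flat
Common to both → none.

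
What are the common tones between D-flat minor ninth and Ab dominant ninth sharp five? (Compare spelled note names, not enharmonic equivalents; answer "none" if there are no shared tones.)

D-flat minor ninth = D-flat, F-flat, A-flat, C-flat, E-flat.
Ab dominant ninth sharp five = A-flat, C, E, G-flat, B-flat.
Shared: A-flat.

A-flat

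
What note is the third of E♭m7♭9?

Gb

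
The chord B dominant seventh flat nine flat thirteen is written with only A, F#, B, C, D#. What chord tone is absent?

B dominant seventh flat nine flat thirteen = B, D#, F#, A, C, G. The voicing lacks the 13th (minor 13th), G.

G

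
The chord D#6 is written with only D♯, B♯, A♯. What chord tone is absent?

F𝄪

The full D#6 chord is D♯, F𝄪, A♯, B♯.
Comparing with the voicing, the major 3rd (3rd) — F𝄪 — is absent.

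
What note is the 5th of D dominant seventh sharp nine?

Root of D dominant seventh sharp nine = D. The 5th is a perfect 5th: D up a perfect 5th → A.

A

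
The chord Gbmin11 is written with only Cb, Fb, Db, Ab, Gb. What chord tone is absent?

The full Gbmin11 chord is Gb, Bbb, Db, Fb, Ab, Cb.
Comparing with the voicing, the minor 3rd (3rd) — Bbb — is absent.

Bbb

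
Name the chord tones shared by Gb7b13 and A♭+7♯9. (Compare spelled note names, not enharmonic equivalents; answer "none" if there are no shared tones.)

Gb

Gb7b13: Gb Bb Db Fb Ebb
A♭+7♯9: Ab C E Gb B
Common to both → Gb.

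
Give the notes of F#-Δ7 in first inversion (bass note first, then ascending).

In root position, F#-Δ7 is F#–A–C#–E#.
First inversion puts the third (A) in the bass.

A – C# – E# – F#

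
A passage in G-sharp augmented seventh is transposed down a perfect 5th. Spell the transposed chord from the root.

C-sharp, E-sharp, G-double-sharp, B

Transposed root: G-sharp → C-sharp (perfect 5th down). So we spell C-sharp augmented seventh:
Root: C-sharp
Major 3rd (3rd): E-sharp
Augmented 5th (5th): G-double-sharp
Minor 7th (7th): B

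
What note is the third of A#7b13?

Root of A#7b13 = A#. The 3rd is a major 3rd: A# up a major 3rd → C##.

C##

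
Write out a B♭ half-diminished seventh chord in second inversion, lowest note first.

In root position, B♭ half-diminished seventh is B-flat–D-flat–F-flat–A-flat.
Second inversion puts the fifth (F-flat) in the bass.

F-flat – A-flat – B-flat – D-flat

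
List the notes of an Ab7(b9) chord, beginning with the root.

Root A♭, quality dominant seventh flat nine:
root → A♭
3rd (major 3rd) → C
5th (perfect 5th) → E♭
7th (minor 7th) → G♭
9th (minor 9th) → B𝄫

A♭, C, E♭, G♭, B𝄫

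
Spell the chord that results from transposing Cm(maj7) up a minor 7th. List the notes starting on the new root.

B♭ – D♭ – F – A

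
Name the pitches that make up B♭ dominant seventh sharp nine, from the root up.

B♭, D, F, A♭, C♯

B♭ dominant seventh sharp nine: dominant seventh sharp nine on B♭.
root → B♭
3rd (major 3rd) → D
5th (perfect 5th) → F
7th (minor 7th) → A♭
9th (augmented 9th) → C♯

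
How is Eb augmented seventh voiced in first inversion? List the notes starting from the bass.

G, B, D♭, E♭

Eb augmented seventh = E♭–G–B–D♭; first inversion → third (G) lowest.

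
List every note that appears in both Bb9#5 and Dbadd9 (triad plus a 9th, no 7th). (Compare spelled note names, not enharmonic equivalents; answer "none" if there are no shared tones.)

Bb9#5: Bb D F# Ab C
Dbadd9: Db F Ab Eb
Common to both → Ab.

Ab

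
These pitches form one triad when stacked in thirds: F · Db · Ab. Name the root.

Db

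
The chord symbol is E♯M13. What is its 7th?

D𝄪

Root of E♯M13 = E♯. The 7th is a major 7th: E♯ up a major 7th → D𝄪.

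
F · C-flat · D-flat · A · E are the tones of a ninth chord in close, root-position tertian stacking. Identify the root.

Arranged so that each adjacent pair is a third by letter name: D-flat – F – A – C-flat – E.
The bottom of that stack, D-flat, is the root (this is D-flat dominant seventh sharp nine sharp five).

D-flat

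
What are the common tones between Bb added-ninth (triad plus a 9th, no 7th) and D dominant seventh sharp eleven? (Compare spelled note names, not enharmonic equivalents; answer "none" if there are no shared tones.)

D  C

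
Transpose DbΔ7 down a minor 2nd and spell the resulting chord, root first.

C, E, G, B

Transposed root: D♭ → C (minor 2nd down). So we spell C major seventh:
root → C
3rd (major 3rd) → E
5th (perfect 5th) → G
7th (major 7th) → B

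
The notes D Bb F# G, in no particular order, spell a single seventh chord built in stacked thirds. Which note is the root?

G

Arranged so that each adjacent pair is a third by letter name: G – Bb – D – F#.
The bottom of that stack, G, is the root (this is G minor-major seventh).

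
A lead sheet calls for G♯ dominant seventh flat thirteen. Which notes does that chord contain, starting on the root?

G-sharp, B-sharp, D-sharp, F-sharp, E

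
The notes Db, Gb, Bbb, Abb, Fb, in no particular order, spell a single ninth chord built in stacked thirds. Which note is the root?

Gb

Stacking in thirds gives Gb – Bbb – Db – Fb – Abb, so Gb is the root — Gb minor seventh flat nine.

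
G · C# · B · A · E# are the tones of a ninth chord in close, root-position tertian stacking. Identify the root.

A

Arranged so that each adjacent pair is a third by letter name: A – C# – E# – G – B.
The bottom of that stack, A, is the root (this is A dominant ninth sharp five).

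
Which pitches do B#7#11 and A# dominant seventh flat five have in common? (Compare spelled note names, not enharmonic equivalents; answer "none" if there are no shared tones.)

A♯

B#7#11 = B♯, D𝄪, F𝄪, A♯, E𝄪.
A# dominant seventh flat five = A♯, C𝄪, E, G♯.
Shared: A♯.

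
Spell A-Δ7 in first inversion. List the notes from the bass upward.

A-Δ7 = A–C–E–G#; first inversion → third (C) lowest.

C E G# A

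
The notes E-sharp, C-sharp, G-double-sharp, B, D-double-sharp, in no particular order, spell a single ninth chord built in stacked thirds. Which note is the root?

C-sharp

Arranged so that each adjacent pair is a third by letter name: C-sharp – E-sharp – G-double-sharp – B – D-double-sharp.
The bottom of that stack, C-sharp, is the root (this is C-sharp dominant seventh sharp nine sharp five).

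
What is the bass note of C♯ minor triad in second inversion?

C♯ minor triad = C#–E–G#. Second inversion → fifth in the bass = G#.

G#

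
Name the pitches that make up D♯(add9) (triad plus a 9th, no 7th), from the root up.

D# – F## – A# – E#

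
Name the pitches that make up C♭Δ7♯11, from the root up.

Cb, Eb, Gb, Bb, F

Root Cb, quality major seventh sharp eleven:
Cb — root
Eb — major 3rd
Gb — perfect 5th
Bb — major 7th
F — augmented 11th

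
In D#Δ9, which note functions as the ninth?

E♯

D#Δ9 is built on D♯; its 9th is a major 9th above the root.
A second above D uses the letter E, and the major 9th above D♯ is E♯.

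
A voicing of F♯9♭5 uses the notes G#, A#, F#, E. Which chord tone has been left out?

The full F♯9♭5 chord is F#, A#, C, E, G#.
Comparing with the voicing, the diminished 5th (5th) — C — is absent.

C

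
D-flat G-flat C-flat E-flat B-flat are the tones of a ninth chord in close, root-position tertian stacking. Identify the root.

C-flat

Arranged so that each adjacent pair is a third by letter name: C-flat – E-flat – G-flat – B-flat – D-flat.
The bottom of that stack, C-flat, is the root (this is C-flat major ninth).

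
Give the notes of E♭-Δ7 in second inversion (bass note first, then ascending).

Bb – D – Eb – Gb

E♭-Δ7 = Eb–Gb–Bb–D; second inversion → fifth (Bb) lowest.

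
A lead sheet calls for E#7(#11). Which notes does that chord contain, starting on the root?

Root E#, quality dominant seventh sharp eleven:
- root: E#
- major 3rd: G##
- perfect 5th: B#
- minor 7th: D#
- augmented 11th: A##

E# – G## – B# – D# – A##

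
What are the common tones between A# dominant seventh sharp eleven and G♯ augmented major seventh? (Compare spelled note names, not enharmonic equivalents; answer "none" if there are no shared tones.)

G-sharp, D-double-sharp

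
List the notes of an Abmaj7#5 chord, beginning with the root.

A♭, C, E, G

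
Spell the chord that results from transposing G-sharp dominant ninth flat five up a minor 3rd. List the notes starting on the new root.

B – D-sharp – F – A – C-sharp

G-sharp up a minor 3rd → B. New chord: B dominant ninth flat five.
- root: B
- major 3rd: D-sharp
- diminished 5th: F
- minor 7th: A
- major 9th: C-sharp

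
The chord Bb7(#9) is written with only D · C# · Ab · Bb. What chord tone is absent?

F

The full Bb7(#9) chord is Bb, D, F, Ab, C#.
Comparing with the voicing, the perfect 5th (5th) — F — is absent.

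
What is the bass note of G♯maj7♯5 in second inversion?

D##

G♯maj7♯5 = G#–B#–D##–F##. Second inversion → fifth in the bass = D##.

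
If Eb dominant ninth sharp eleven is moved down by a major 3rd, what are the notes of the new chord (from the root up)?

E-flat down a major 3rd → C-flat. New chord: C-flat dominant ninth sharp eleven.
- root: C-flat
- major 3rd: E-flat
- perfect 5th: G-flat
- minor 7th: B-double-flat
- major 9th: D-flat
- augmented 11th: F

C-flat  E-flat  G-flat  B-double-flat  D-flat  F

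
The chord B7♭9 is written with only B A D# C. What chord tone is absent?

The full B7♭9 chord is B, D#, F#, A, C.
Comparing with the voicing, the perfect 5th (5th) — F# — is absent.

F#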